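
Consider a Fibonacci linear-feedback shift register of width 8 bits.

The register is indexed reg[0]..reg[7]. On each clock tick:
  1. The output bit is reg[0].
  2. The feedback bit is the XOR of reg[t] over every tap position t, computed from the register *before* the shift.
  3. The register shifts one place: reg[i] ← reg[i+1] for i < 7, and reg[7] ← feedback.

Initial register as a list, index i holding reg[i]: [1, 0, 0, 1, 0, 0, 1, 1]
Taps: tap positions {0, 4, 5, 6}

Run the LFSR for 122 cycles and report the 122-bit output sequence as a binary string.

10010011000000111010010001110001000000010110001111010000111111110010000101001111101010101110000011000101011001100101111110

step | reg (before) | out | fb
   0 | 10010011 | 1 | 0
   1 | 00100110 | 0 | 0
   2 | 01001100 | 0 | 0
   3 | 10011000 | 1 | 0
   4 | 00110000 | 0 | 0
   5 | 01100000 | 0 | 0
   6 | 11000000 | 1 | 1
   7 | 10000001 | 1 | 1
   8 | 00000011 | 0 | 1
   9 | 00000111 | 0 | 0
  10 | 00001110 | 0 | 1
  11 | 00011101 | 0 | 0
  12 | 00111010 | 0 | 0
  13 | 01110100 | 0 | 1
  14 | 11101001 | 1 | 0
  15 | 11010010 | 1 | 0
  16 | 10100100 | 1 | 0
  17 | 01001000 | 0 | 1
  18 | 10010001 | 1 | 1
  19 | 00100011 | 0 | 1
  20 | 01000111 | 0 | 0
  21 | 10001110 | 1 | 0
  22 | 00011100 | 0 | 0
  23 | 00111000 | 0 | 1
  24 | 01110001 | 0 | 0
  25 | 11100010 | 1 | 0
  26 | 11000100 | 1 | 0
  27 | 10001000 | 1 | 0
  28 | 00010000 | 0 | 0
  29 | 00100000 | 0 | 0
  30 | 01000000 | 0 | 0
  31 | 10000000 | 1 | 1
  32 | 00000001 | 0 | 0
  33 | 00000010 | 0 | 1
  34 | 00000101 | 0 | 1
  35 | 00001011 | 0 | 0
  36 | 00010110 | 0 | 0
  37 | 00101100 | 0 | 0
  38 | 01011000 | 0 | 1
  39 | 10110001 | 1 | 1
  40 | 01100011 | 0 | 1
  41 | 11000111 | 1 | 1
  42 | 10001111 | 1 | 0
  43 | 00011110 | 0 | 1
  44 | 00111101 | 0 | 0
  45 | 01111010 | 0 | 0
  46 | 11110100 | 1 | 0
  47 | 11101000 | 1 | 0
  48 | 11010000 | 1 | 1
  49 | 10100001 | 1 | 1
  50 | 01000011 | 0 | 1
  51 | 10000111 | 1 | 1
  52 | 00001111 | 0 | 1
  53 | 00011111 | 0 | 1
  54 | 00111111 | 0 | 1
  55 | 01111111 | 0 | 1
  56 | 11111111 | 1 | 0
  57 | 11111110 | 1 | 0
  58 | 11111100 | 1 | 1
  59 | 11111001 | 1 | 0
  60 | 11110010 | 1 | 0
  61 | 11100100 | 1 | 0
  62 | 11001000 | 1 | 0
  63 | 10010000 | 1 | 1
  64 | 00100001 | 0 | 0
  65 | 01000010 | 0 | 1
  66 | 10000101 | 1 | 0
  67 | 00001010 | 0 | 0
  68 | 00010100 | 0 | 1
  69 | 00101001 | 0 | 1
  70 | 01010011 | 0 | 1
  71 | 10100111 | 1 | 1
  72 | 01001111 | 0 | 1
  73 | 10011111 | 1 | 0
  74 | 00111110 | 0 | 1
  75 | 01111101 | 0 | 0
  76 | 11111010 | 1 | 1
  77 | 11110101 | 1 | 0
  78 | 11101010 | 1 | 1
  79 | 11010101 | 1 | 0
  80 | 10101010 | 1 | 1
  81 | 01010101 | 0 | 1
  82 | 10101011 | 1 | 1
  83 | 01010111 | 0 | 0
  84 | 10101110 | 1 | 0
  85 | 01011100 | 0 | 0
  86 | 10111000 | 1 | 0
  87 | 01110000 | 0 | 0
  88 | 11100000 | 1 | 1
  89 | 11000001 | 1 | 1
  90 | 10000011 | 1 | 0
  91 | 00000110 | 0 | 0
  92 | 00001100 | 0 | 0
  93 | 00011000 | 0 | 1
  94 | 00110001 | 0 | 0
  95 | 01100010 | 0 | 1
  96 | 11000101 | 1 | 0
  97 | 10001010 | 1 | 1
  98 | 00010101 | 0 | 1
  99 | 00101011 | 0 | 0
 100 | 01010110 | 0 | 0
 101 | 10101100 | 1 | 1
 102 | 01011001 | 0 | 1
 103 | 10110011 | 1 | 0
 104 | 01100110 | 0 | 0
 105 | 11001100 | 1 | 1
 106 | 10011001 | 1 | 0
 107 | 00110010 | 0 | 1
 108 | 01100101 | 0 | 1
 109 | 11001011 | 1 | 1
 110 | 10010111 | 1 | 1
 111 | 00101111 | 0 | 1
 112 | 01011111 | 0 | 1
 113 | 10111111 | 1 | 0
 114 | 01111110 | 0 | 1
 115 | 11111101 | 1 | 1
 116 | 11111011 | 1 | 1
 117 | 11110111 | 1 | 1
 118 | 11101111 | 1 | 0
 119 | 11011110 | 1 | 0
 120 | 10111100 | 1 | 1
 121 | 01111001 | 0 | 1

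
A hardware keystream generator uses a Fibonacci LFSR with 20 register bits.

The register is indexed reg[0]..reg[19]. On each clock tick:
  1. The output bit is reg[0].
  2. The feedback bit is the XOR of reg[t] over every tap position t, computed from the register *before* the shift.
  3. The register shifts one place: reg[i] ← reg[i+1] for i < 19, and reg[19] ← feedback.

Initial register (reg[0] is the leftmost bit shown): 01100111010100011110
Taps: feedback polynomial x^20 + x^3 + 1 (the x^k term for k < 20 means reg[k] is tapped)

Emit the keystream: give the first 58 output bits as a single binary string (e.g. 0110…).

tick  register→output (feedback)
  0  01100111010100011110→0 (0)
  1  11001110101000111100→1 (1)
  2  10011101010001111001→1 (0)
  3  00111010100011110010→0 (1)
  4  01110101000111100101→0 (1)
  5  11101010001111001011→1 (1)
  6  11010100011110010111→1 (0)
  7  10101000111100101110→1 (1)
  8  01010001111001011101→0 (1)
  9  10100011110010111011→1 (1)
 10  01000111100101110111→0 (0)
 11  10001111001011101110→1 (1)
 12  00011110010111011101→0 (1)
 13  00111100101110111011→0 (1)
 14  01111001011101110111→0 (1)
 15  11110010111011101111→1 (0)
 16  11100101110111011110→1 (1)
 17  11001011101110111101→1 (1)
 18  10010111011101111011→1 (0)
 19  00101110111011110110→0 (0)
 20  01011101110111101100→0 (1)
 21  10111011101111011001→1 (0)
 22  01110111011110110010→0 (1)
 23  11101110111101100101→1 (1)
 24  11011101111011001011→1 (0)
 25  10111011110110010110→1 (0)
 26  01110111101100101100→0 (1)
 27  11101111011001011001→1 (1)
 28  11011110110010110011→1 (0)
 29  10111101100101100110→1 (0)
 30  01111011001011001100→0 (1)
 31  11110110010110011001→1 (0)
 32  11101100101100110010→1 (1)
 33  11011001011001100101→1 (0)
 34  10110010110011001010→1 (0)
 35  01100101100110010100→0 (0)
 36  11001011001100101000→1 (1)
 37  10010110011001010001→1 (0)
 38  00101100110010100010→0 (0)
 39  01011001100101000100→0 (1)
 40  10110011001010001001→1 (0)
 41  01100110010100010010→0 (0)
 42  11001100101000100100→1 (1)
 43  10011001010001001001→1 (0)
 44  00110010100010010010→0 (1)
 45  01100101000100100101→0 (0)
 46  11001010001001001010→1 (1)
 47  10010100010010010101→1 (0)
 48  00101000100100101010→0 (0)
 49  01010001001001010100→0 (1)
 50  10100010010010101001→1 (1)
 51  01000100100101010011→0 (0)
 52  10001001001010100110→1 (1)
 53  00010010010101001101→0 (1)
 54  00100100101010011011→0 (0)
 55  01001001010100110110→0 (0)
 56  10010010101001101100→1 (0)
 57  00100101010011011000→0 (0)

0110011101010001111001011101110111101100101100110010100010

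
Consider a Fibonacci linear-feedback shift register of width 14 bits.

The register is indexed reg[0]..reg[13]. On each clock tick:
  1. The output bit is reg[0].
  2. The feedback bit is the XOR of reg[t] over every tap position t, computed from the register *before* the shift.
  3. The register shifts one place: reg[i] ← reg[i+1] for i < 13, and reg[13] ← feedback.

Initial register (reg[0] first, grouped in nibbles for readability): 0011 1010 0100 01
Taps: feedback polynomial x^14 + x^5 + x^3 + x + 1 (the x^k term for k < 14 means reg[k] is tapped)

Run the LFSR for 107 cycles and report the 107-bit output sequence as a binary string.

tick  register→output (feedback)
  0  00111010010001→0 (1)
  1  01110100100011→0 (1)
  2  11101001000111→1 (0)
  3  11010010001110→1 (1)
  4  10100100011101→1 (0)
  5  01001000111010→0 (1)
  6  10010001110101→1 (0)
  7  00100011101010→0 (0)
  8  01000111010100→0 (0)
  9  10001110101000→1 (0)
 10  00011101010000→0 (0)
 11  00111010100000→0 (1)
 12  01110101000001→0 (1)
 13  11101010000011→1 (0)
 14  11010100000110→1 (0)
 15  10101000001100→1 (1)
 16  01010000011001→0 (0)
 17  10100000110010→1 (1)
 18  01000001100101→0 (1)
 19  10000011001011→1 (1)
 20  00000110010111→0 (1)
 21  00001100101111→0 (1)
 22  00011001011111→0 (1)
 23  00110010111111→0 (1)
 24  01100101111111→0 (0)
 25  11001011111110→1 (0)
 26  10010111111100→1 (1)
 27  00101111111001→0 (1)
 28  01011111110011→0 (1)
 29  10111111100111→1 (1)
 30  01111111001111→0 (1)
 31  11111110011111→1 (0)
 32  11111100111110→1 (0)
 33  11111001111100→1 (1)
 34  11110011111001→1 (1)
 35  11100111110011→1 (1)
 36  11001111100111→1 (1)
 37  10011111001111→1 (1)
 38  00111110011111→0 (0)
 39  01111100111110→0 (1)
 40  11111001111101→1 (1)
 41  11110011111011→1 (1)
 42  11100111110111→1 (1)
 43  11001111101111→1 (1)
 44  10011111011111→1 (1)
 45  00111110111111→0 (0)
 46  01111101111110→0 (1)
 47  11111011111101→1 (1)
 48  11110111111011→1 (0)
 49  11101111110110→1 (1)
 50  11011111101101→1 (0)
 51  10111111011010→1 (1)
 52  01111110110101→0 (1)
 53  11111101101011→1 (0)
 54  11111011010110→1 (1)
 55  11110110101101→1 (0)
 56  11101101011010→1 (1)
 57  11011010110101→1 (1)
 58  10110101101011→1 (1)
 59  01101011010111→0 (1)
 60  11010110101111→1 (0)
 61  10101101011110→1 (0)
 62  01011010111100→0 (0)
 63  10110101111000→1 (1)
 64  01101011110001→0 (1)
 65  11010111100011→1 (0)
 66  10101111000110→1 (0)
 67  01011110001100→0 (1)
 68  10111100011001→1 (1)
 69  01111000110011→0 (0)
 70  11110001100110→1 (1)
 71  11100011001101→1 (0)
 72  11000110011010→1 (1)
 73  10001100110101→1 (0)
 74  00011001101010→0 (1)
 75  00110011010101→0 (1)
 76  01100110101011→0 (0)
 77  11001101010110→1 (1)
 78  10011010101101→1 (0)
 79  00110101011010→0 (0)
 80  01101010110100→0 (1)
 81  11010101101001→1 (0)
 82  10101011010010→1 (1)
 83  01010110100101→0 (1)
 84  10101101001011→1 (0)
 85  01011010010110→0 (0)
 86  10110100101100→1 (1)
 87  01101001011001→0 (1)
 88  11010010110011→1 (1)
 89  10100101100111→1 (0)
 90  01001011001110→0 (1)
 91  10010110011101→1 (1)
 92  00101100111011→0 (1)
 93  01011001110111→0 (0)
 94  10110011101110→1 (0)
 95  01100111011100→0 (0)
 96  11001110111000→1 (1)
 97  10011101110001→1 (1)
 98  00111011100011→0 (1)
 99  01110111000111→0 (1)
100  11101110001111→1 (1)
101  11011100011111→1 (0)
102  10111000111110→1 (0)
103  01110001111100→0 (0)
104  11100011111000→1 (0)
105  11000111110000→1 (1)
106  10001111100001→1 (0)

00111010010001110101000001100101111111001111100111110111111011010110101111000110011010101101001011001110111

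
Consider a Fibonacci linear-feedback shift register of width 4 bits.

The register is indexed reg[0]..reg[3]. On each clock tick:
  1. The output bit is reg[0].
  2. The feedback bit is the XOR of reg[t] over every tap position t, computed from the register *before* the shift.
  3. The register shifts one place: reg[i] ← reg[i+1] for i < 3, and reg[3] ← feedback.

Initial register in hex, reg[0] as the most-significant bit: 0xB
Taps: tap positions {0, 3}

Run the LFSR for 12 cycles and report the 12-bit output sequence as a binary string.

101100100011

k : reg_k → out_k, fb_k
0: 1011 → 1, fb=0
1: 0110 → 0, fb=0
2: 1100 → 1, fb=1
3: 1001 → 1, fb=0
4: 0010 → 0, fb=0
5: 0100 → 0, fb=0
6: 1000 → 1, fb=1
7: 0001 → 0, fb=1
8: 0011 → 0, fb=1
9: 0111 → 0, fb=1
10: 1111 → 1, fb=0
11: 1110 → 1, fb=1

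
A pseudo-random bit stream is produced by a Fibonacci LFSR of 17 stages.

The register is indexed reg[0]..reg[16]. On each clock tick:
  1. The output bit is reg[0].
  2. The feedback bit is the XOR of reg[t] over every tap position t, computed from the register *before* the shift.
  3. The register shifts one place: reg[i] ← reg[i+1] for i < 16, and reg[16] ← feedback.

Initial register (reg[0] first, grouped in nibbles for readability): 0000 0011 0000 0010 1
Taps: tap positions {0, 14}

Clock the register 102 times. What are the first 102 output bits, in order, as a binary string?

tick  register→output (feedback)
  0  00000011000000101→0 (1)
  1  00000110000001011→0 (0)
  2  00001100000010110→0 (1)
  3  00011000000101101→0 (1)
  4  00110000001011011→0 (0)
  5  01100000010110110→0 (1)
  6  11000000101101101→1 (0)
  7  10000001011011010→1 (1)
  8  00000010110110101→0 (1)
  9  00000101101101011→0 (0)
 10  00001011011010110→0 (1)
 11  00010110110101101→0 (1)
 12  00101101101011011→0 (0)
 13  01011011010110110→0 (1)
 14  10110110101101101→1 (0)
 15  01101101011011010→0 (0)
 16  11011010110110100→1 (0)
 17  10110101101101000→1 (1)
 18  01101011011010001→0 (0)
 19  11010110110100010→1 (1)
 20  10101101101000101→1 (0)
 21  01011011010001010→0 (0)
 22  10110110100010100→1 (0)
 23  01101101000101000→0 (0)
 24  11011010001010000→1 (1)
 25  10110100010100001→1 (1)
 26  01101000101000011→0 (0)
 27  11010001010000110→1 (0)
 28  10100010100001100→1 (0)
 29  01000101000011000→0 (0)
 30  10001010000110000→1 (1)
 31  00010100001100001→0 (0)
 32  00101000011000010→0 (0)
 33  01010000110000100→0 (1)
 34  10100001100001001→1 (1)
 35  01000011000010011→0 (0)
 36  10000110000100110→1 (0)
 37  00001100001001100→0 (1)
 38  00011000010011001→0 (0)
 39  00110000100110010→0 (0)
 40  01100001001100100→0 (1)
 41  11000010011001001→1 (1)
 42  10000100110010011→1 (1)
 43  00001001100100111→0 (1)
 44  00010011001001111→0 (1)
 45  00100110010011111→0 (1)
 46  01001100100111111→0 (1)
 47  10011001001111111→1 (0)
 48  00110010011111110→0 (1)
 49  01100100111111101→0 (1)
 50  11001001111111011→1 (1)
 51  10010011111110111→1 (0)
 52  00100111111101110→0 (1)
 53  01001111111011101→0 (1)
 54  10011111110111011→1 (1)
 55  00111111101110111→0 (1)
 56  01111111011101111→0 (1)
 57  11111110111011111→1 (0)
 58  11111101110111110→1 (0)
 59  11111011101111100→1 (0)
 60  11110111011111000→1 (1)
 61  11101110111110001→1 (1)
 62  11011101111100011→1 (1)
 63  10111011111000111→1 (0)
 64  01110111110001110→0 (1)
 65  11101111100011101→1 (0)
 66  11011111000111010→1 (1)
 67  10111110001110101→1 (0)
 68  01111100011101010→0 (0)
 69  11111000111010100→1 (0)
 70  11110001110101000→1 (1)
 71  11100011101010001→1 (1)
 72  11000111010100011→1 (1)
 73  10001110101000111→1 (0)
 74  00011101010001110→0 (1)
 75  00111010100011101→0 (1)
 76  01110101000111011→0 (0)
 77  11101010001110110→1 (0)
 78  11010100011101100→1 (0)
 79  10101000111011000→1 (1)
 80  01010001110110001→0 (0)
 81  10100011101100010→1 (1)
 82  01000111011000101→0 (1)
 83  10001110110001011→1 (1)
 84  00011101100010111→0 (1)
 85  00111011000101111→0 (1)
 86  01110110001011111→0 (1)
 87  11101100010111111→1 (0)
 88  11011000101111110→1 (0)
 89  10110001011111100→1 (0)
 90  01100010111111000→0 (0)
 91  11000101111110000→1 (1)
 92  10001011111100001→1 (1)
 93  00010111111000011→0 (0)
 94  00101111110000110→0 (1)
 95  01011111100001101→0 (1)
 96  10111111000011011→1 (1)
 97  01111110000110111→0 (1)
 98  11111100001101111→1 (0)
 99  11111000011011110→1 (0)
100  11110000110111100→1 (0)
101  11100001101111000→1 (1)

000000110000001011011010110110100010100001100001001100100111111101110111110001110101000111011000101111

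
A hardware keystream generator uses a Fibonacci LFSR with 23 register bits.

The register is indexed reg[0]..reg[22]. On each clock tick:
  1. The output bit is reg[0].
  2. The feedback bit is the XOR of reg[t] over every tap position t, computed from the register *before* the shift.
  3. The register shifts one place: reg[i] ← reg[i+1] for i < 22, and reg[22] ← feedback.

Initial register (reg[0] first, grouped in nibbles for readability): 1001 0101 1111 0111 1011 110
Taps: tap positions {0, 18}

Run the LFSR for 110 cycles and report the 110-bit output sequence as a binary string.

10010101111101111011110011001101100000110110001010001111011111010010110001111101000100101100111010001110010101

k : reg_k → out_k, fb_k
0: 10010101111101111011110 → 1, fb=0
1: 00101011111011110111100 → 0, fb=1
2: 01010111110111101111001 → 0, fb=1
3: 10101111101111011110011 → 1, fb=0
4: 01011111011110111100110 → 0, fb=0
5: 10111110111101111001100 → 1, fb=1
6: 01111101111011110011001 → 0, fb=1
7: 11111011110111100110011 → 1, fb=0
8: 11110111101111001100110 → 1, fb=1
9: 11101111011110011001101 → 1, fb=1
10: 11011110111100110011011 → 1, fb=0
11: 10111101111001100110110 → 1, fb=0
12: 01111011110011001101100 → 0, fb=0
13: 11110111100110011011000 → 1, fb=0
14: 11101111001100110110000 → 1, fb=0
15: 11011110011001101100000 → 1, fb=1
16: 10111100110011011000001 → 1, fb=1
17: 01111001100110110000011 → 0, fb=0
18: 11110011001101100000110 → 1, fb=1
19: 11100110011011000001101 → 1, fb=1
20: 11001100110110000011011 → 1, fb=0
21: 10011001101100000110110 → 1, fb=0
22: 00110011011000001101100 → 0, fb=0
23: 01100110110000011011000 → 0, fb=1
24: 11001101100000110110001 → 1, fb=0
25: 10011011000001101100010 → 1, fb=1
26: 00110110000011011000101 → 0, fb=0
27: 01101100000110110001010 → 0, fb=0
28: 11011000001101100010100 → 1, fb=0
29: 10110000011011000101000 → 1, fb=1
30: 01100000110110001010001 → 0, fb=1
31: 11000001101100010100011 → 1, fb=1
32: 10000011011000101000111 → 1, fb=1
33: 00000110110001010001111 → 0, fb=0
34: 00001101100010100011110 → 0, fb=1
35: 00011011000101000111101 → 0, fb=1
36: 00110110001010001111011 → 0, fb=1
37: 01101100010100011110111 → 0, fb=1
38: 11011000101000111101111 → 1, fb=1
39: 10110001010001111011111 → 1, fb=0
40: 01100010100011110111110 → 0, fb=1
41: 11000101000111101111101 → 1, fb=0
42: 10001010001111011111010 → 1, fb=0
43: 00010100011110111110100 → 0, fb=1
44: 00101000111101111101001 → 0, fb=0
45: 01010001111011111010010 → 0, fb=1
46: 10100011110111110100101 → 1, fb=1
47: 01000111101111101001011 → 0, fb=0
48: 10001111011111010010110 → 1, fb=0
49: 00011110111110100101100 → 0, fb=0
50: 00111101111101001011000 → 0, fb=1
51: 01111011111010010110001 → 0, fb=1
52: 11110111110100101100011 → 1, fb=1
53: 11101111101001011000111 → 1, fb=1
54: 11011111010010110001111 → 1, fb=1
55: 10111110100101100011111 → 1, fb=0
56: 01111101001011000111110 → 0, fb=1
57: 11111010010110001111101 → 1, fb=0
58: 11110100101100011111010 → 1, fb=0
59: 11101001011000111110100 → 1, fb=0
60: 11010010110001111101000 → 1, fb=1
61: 10100101100011111010001 → 1, fb=0
62: 01001011000111110100010 → 0, fb=0
63: 10010110001111101000100 → 1, fb=1
64: 00101100011111010001001 → 0, fb=0
65: 01011000111110100010010 → 0, fb=1
66: 10110001111101000100101 → 1, fb=1
67: 01100011111010001001011 → 0, fb=0
68: 11000111110100010010110 → 1, fb=0
69: 10001111101000100101100 → 1, fb=1
70: 00011111010001001011001 → 0, fb=1
71: 00111110100010010110011 → 0, fb=1
72: 01111101000100101100111 → 0, fb=0
73: 11111010001001011001110 → 1, fb=1
74: 11110100010010110011101 → 1, fb=0
75: 11101000100101100111010 → 1, fb=0
76: 11010001001011001110100 → 1, fb=0
77: 10100010010110011101000 → 1, fb=1
78: 01000100101100111010001 → 0, fb=1
79: 10001001011001110100011 → 1, fb=1
80: 00010010110011101000111 → 0, fb=0
81: 00100101100111010001110 → 0, fb=0
82: 01001011001110100011100 → 0, fb=1
83: 10010110011101000111001 → 1, fb=0
84: 00101100111010001110010 → 0, fb=1
85: 01011001110100011100101 → 0, fb=0
86: 10110011101000111001010 → 1, fb=1
87: 01100111010001110010101 → 0, fb=1
88: 11001110100011100101011 → 1, fb=1
89: 10011101000111001010111 → 1, fb=0
90: 00111010001110010101110 → 0, fb=0
91: 01110100011100101011100 → 0, fb=1
92: 11101000111001010111001 → 1, fb=0
93: 11010001110010101110010 → 1, fb=0
94: 10100011100101011100100 → 1, fb=1
95: 01000111001010111001001 → 0, fb=0
96: 10001110010101110010010 → 1, fb=0
97: 00011100101011100100100 → 0, fb=0
98: 00111001010111001001000 → 0, fb=0
99: 01110010101110010010000 → 0, fb=1
100: 11100101011100100100001 → 1, fb=1
101: 11001010111001001000011 → 1, fb=1
102: 10010101110010010000111 → 1, fb=1
103: 00101011100100100001111 → 0, fb=0
104: 01010111001001000011110 → 0, fb=1
105: 10101110010010000111101 → 1, fb=0
106: 01011100100100001111010 → 0, fb=1
107: 10111001001000011110101 → 1, fb=0
108: 01110010010000111101010 → 0, fb=0
109: 11100100100001111010100 → 1, fb=0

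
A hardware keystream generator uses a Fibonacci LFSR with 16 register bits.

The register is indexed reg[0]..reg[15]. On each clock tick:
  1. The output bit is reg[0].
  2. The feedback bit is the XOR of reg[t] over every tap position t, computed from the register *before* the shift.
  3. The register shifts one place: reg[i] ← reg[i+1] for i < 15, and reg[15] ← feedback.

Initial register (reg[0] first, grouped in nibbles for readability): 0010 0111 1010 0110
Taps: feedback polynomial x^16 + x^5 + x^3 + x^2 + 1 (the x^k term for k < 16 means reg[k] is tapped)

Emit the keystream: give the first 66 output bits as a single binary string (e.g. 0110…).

001001111010011001110000110000100010110110011110010001001101110111

k : reg_k → out_k, fb_k
0: 0010011110100110 → 0, fb=0
1: 0100111101001100 → 0, fb=1
2: 1001111010011001 → 1, fb=1
3: 0011110100110011 → 0, fb=1
4: 0111101001100111 → 0, fb=0
5: 1111010011001110 → 1, fb=0
6: 1110100110011100 → 1, fb=0
7: 1101001100111000 → 1, fb=0
8: 1010011001110000 → 1, fb=1
9: 0100110011100001 → 0, fb=1
10: 1001100111000011 → 1, fb=0
11: 0011001110000110 → 0, fb=0
12: 0110011100001100 → 0, fb=0
13: 1100111000011000 → 1, fb=0
14: 1001110000110000 → 1, fb=1
15: 0011100001100001 → 0, fb=0
16: 0111000011000010 → 0, fb=0
17: 1110000110000100 → 1, fb=0
18: 1100001100001000 → 1, fb=1
19: 1000011000010001 → 1, fb=0
20: 0000110000100010 → 0, fb=1
21: 0001100001000101 → 0, fb=1
22: 0011000010001011 → 0, fb=0
23: 0110000100010110 → 0, fb=1
24: 1100001000101101 → 1, fb=1
25: 1000010001011011 → 1, fb=0
26: 0000100010110110 → 0, fb=0
27: 0001000101101100 → 0, fb=1
28: 0010001011011001 → 0, fb=1
29: 0100010110110011 → 0, fb=1
30: 1000101101100111 → 1, fb=1
31: 0001011011001111 → 0, fb=0
32: 0010110110011110 → 0, fb=0
33: 0101101100111100 → 0, fb=1
34: 1011011001111001 → 1, fb=0
35: 0110110011110010 → 0, fb=0
36: 1101100111100100 → 1, fb=0
37: 1011001111001000 → 1, fb=1
38: 0110011110010001 → 0, fb=0
39: 1100111100100010 → 1, fb=0
40: 1001111001000100 → 1, fb=1
41: 0011110010001001 → 0, fb=1
42: 0111100100010011 → 0, fb=0
43: 1111001000100110 → 1, fb=1
44: 1110010001001101 → 1, fb=1
45: 1100100010011011 → 1, fb=1
46: 1001000100110111 → 1, fb=0
47: 0010001001101110 → 0, fb=1
48: 0100010011011101 → 0, fb=1
49: 1000100110111011 → 1, fb=1
50: 0001001101110111 → 0, fb=1
51: 0010011011101111 → 0, fb=0
52: 0100110111011110 → 0, fb=1
53: 1001101110111101 → 1, fb=0
54: 0011011101111010 → 0, fb=1
55: 0110111011110101 → 0, fb=0
56: 1101110111101010 → 1, fb=1
57: 1011101111010101 → 1, fb=1
58: 0111011110101011 → 0, fb=1
59: 1110111101010111 → 1, fb=1
60: 1101111010101111 → 1, fb=1
61: 1011110101011111 → 1, fb=0
62: 0111101010111110 → 0, fb=0
63: 1111010101111100 → 1, fb=0
64: 1110101011111000 → 1, fb=0
65: 1101010111110000 → 1, fb=1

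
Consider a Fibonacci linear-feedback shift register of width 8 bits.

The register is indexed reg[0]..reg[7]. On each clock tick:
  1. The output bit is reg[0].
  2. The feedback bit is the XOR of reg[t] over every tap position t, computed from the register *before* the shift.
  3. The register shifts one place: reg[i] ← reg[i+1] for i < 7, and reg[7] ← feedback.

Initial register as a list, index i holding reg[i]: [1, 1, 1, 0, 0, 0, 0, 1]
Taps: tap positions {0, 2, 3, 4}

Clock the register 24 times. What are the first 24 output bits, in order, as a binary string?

111000010111100011010000

tick  register→output (feedback)
  0  11100001→1 (0)
  1  11000010→1 (1)
  2  10000101→1 (1)
  3  00001011→0 (1)
  4  00010111→0 (1)
  5  00101111→0 (0)
  6  01011110→0 (0)
  7  10111100→1 (0)
  8  01111000→0 (1)
  9  11110001→1 (1)
 10  11100011→1 (0)
 11  11000110→1 (1)
 12  10001101→1 (0)
 13  00011010→0 (0)
 14  00110100→0 (0)
 15  01101000→0 (0)
 16  11010000→1 (0)
 17  10100000→1 (0)
 18  01000000→0 (0)
 19  10000000→1 (1)
 20  00000001→0 (0)
 21  00000010→0 (0)
 22  00000100→0 (0)
 23  00001000→0 (1)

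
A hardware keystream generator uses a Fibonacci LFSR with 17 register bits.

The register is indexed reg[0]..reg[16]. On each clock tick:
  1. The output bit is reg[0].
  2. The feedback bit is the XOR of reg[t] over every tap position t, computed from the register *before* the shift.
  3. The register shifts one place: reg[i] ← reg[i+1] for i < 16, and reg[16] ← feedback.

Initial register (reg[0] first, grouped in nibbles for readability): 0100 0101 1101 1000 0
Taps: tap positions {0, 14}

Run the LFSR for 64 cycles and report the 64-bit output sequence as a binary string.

0100010111011000001001100010100100110101101000001000101110100100

k : reg_k → out_k, fb_k
0: 01000101110110000 → 0, fb=0
1: 10001011101100000 → 1, fb=1
2: 00010111011000001 → 0, fb=0
3: 00101110110000010 → 0, fb=0
4: 01011101100000100 → 0, fb=1
5: 10111011000001001 → 1, fb=1
6: 01110110000010011 → 0, fb=0
7: 11101100000100110 → 1, fb=0
8: 11011000001001100 → 1, fb=0
9: 10110000010011000 → 1, fb=1
10: 01100000100110001 → 0, fb=0
11: 11000001001100010 → 1, fb=1
12: 10000010011000101 → 1, fb=0
13: 00000100110001010 → 0, fb=0
14: 00001001100010100 → 0, fb=1
15: 00010011000101001 → 0, fb=0
16: 00100110001010010 → 0, fb=0
17: 01001100010100100 → 0, fb=1
18: 10011000101001001 → 1, fb=1
19: 00110001010010011 → 0, fb=0
20: 01100010100100110 → 0, fb=1
21: 11000101001001101 → 1, fb=0
22: 10001010010011010 → 1, fb=1
23: 00010100100110101 → 0, fb=1
24: 00101001001101011 → 0, fb=0
25: 01010010011010110 → 0, fb=1
26: 10100100110101101 → 1, fb=0
27: 01001001101011010 → 0, fb=0
28: 10010011010110100 → 1, fb=0
29: 00100110101101000 → 0, fb=0
30: 01001101011010000 → 0, fb=0
31: 10011010110100000 → 1, fb=1
32: 00110101101000001 → 0, fb=0
33: 01101011010000010 → 0, fb=0
34: 11010110100000100 → 1, fb=0
35: 10101101000001000 → 1, fb=1
36: 01011010000010001 → 0, fb=0
37: 10110100000100010 → 1, fb=1
38: 01101000001000101 → 0, fb=1
39: 11010000010001011 → 1, fb=1
40: 10100000100010111 → 1, fb=0
41: 01000001000101110 → 0, fb=1
42: 10000010001011101 → 1, fb=0
43: 00000100010111010 → 0, fb=0
44: 00001000101110100 → 0, fb=1
45: 00010001011101001 → 0, fb=0
46: 00100010111010010 → 0, fb=0
47: 01000101110100100 → 0, fb=1
48: 10001011101001001 → 1, fb=1
49: 00010111010010011 → 0, fb=0
50: 00101110100100110 → 0, fb=1
51: 01011101001001101 → 0, fb=1
52: 10111010010011011 → 1, fb=1
53: 01110100100110111 → 0, fb=1
54: 11101001001101111 → 1, fb=0
55: 11010010011011110 → 1, fb=0
56: 10100100110111100 → 1, fb=0
57: 01001001101111000 → 0, fb=0
58: 10010011011110000 → 1, fb=1
59: 00100110111100001 → 0, fb=0
60: 01001101111000010 → 0, fb=0
61: 10011011110000100 → 1, fb=0
62: 00110111100001000 → 0, fb=0
63: 01101111000010000 → 0, fb=0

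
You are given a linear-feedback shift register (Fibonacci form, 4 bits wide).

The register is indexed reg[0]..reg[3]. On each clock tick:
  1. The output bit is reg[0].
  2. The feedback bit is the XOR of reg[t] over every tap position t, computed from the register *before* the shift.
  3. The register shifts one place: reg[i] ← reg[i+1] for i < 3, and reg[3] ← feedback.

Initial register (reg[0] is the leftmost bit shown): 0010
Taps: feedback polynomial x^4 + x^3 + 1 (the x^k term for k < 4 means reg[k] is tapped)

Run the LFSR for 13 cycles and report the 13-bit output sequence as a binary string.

0010001111010

k : reg_k → out_k, fb_k
0: 0010 → 0, fb=0
1: 0100 → 0, fb=0
2: 1000 → 1, fb=1
3: 0001 → 0, fb=1
4: 0011 → 0, fb=1
5: 0111 → 0, fb=1
6: 1111 → 1, fb=0
7: 1110 → 1, fb=1
8: 1101 → 1, fb=0
9: 1010 → 1, fb=1
10: 0101 → 0, fb=1
11: 1011 → 1, fb=0
12: 0110 → 0, fb=0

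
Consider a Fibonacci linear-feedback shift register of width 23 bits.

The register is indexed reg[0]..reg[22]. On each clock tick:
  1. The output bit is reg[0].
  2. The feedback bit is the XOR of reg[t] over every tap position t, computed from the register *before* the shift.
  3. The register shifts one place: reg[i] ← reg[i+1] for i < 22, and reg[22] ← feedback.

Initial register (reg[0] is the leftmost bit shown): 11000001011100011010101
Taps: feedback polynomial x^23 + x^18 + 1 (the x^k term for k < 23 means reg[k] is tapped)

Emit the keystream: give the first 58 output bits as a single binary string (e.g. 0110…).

1100000101110001101010101101010001000001010111110101001000

tick  register→output (feedback)
  0  11000001011100011010101→1 (0)
  1  10000010111000110101010→1 (1)
  2  00000101110001101010101→0 (1)
  3  00001011100011010101011→0 (0)
  4  00010111000110101010110→0 (1)
  5  00101110001101010101101→0 (0)
  6  01011100011010101011010→0 (1)
  7  10111000110101010110101→1 (0)
  8  01110001101010101101010→0 (0)
  9  11100011010101011010100→1 (0)
 10  11000110101010110101000→1 (1)
 11  10001101010101101010001→1 (0)
 12  00011010101011010100010→0 (0)
 13  00110101010110101000100→0 (0)
 14  01101010101101010001000→0 (0)
 15  11010101011010100010000→1 (0)
 16  10101010110101000100000→1 (1)
 17  01010101101010001000001→0 (0)
 18  10101011010100010000010→1 (1)
 19  01010110101000100000101→0 (0)
 20  10101101010001000001010→1 (1)
 21  01011010100010000010101→0 (1)
 22  10110101000100000101011→1 (1)
 23  01101010001000001010111→0 (1)
 24  11010100010000010101111→1 (1)
 25  10101000100000101011111→1 (0)
 26  01010001000001010111110→0 (1)
 27  10100010000010101111101→1 (0)
 28  01000100000101011111010→0 (1)
 29  10001000001010111110101→1 (0)
 30  00010000010101111101010→0 (0)
 31  00100000101011111010100→0 (1)
 32  01000001010111110101001→0 (0)
 33  10000010101111101010010→1 (0)
 34  00000101011111010100100→0 (0)
 35  00001010111110101001000→0 (0)
 36  00010101111101010010000→0 (1)
 37  00101011111010100100001→0 (0)
 38  01010111110101001000010→0 (0)
 39  10101111101010010000100→1 (1)
 40  01011111010100100001001→0 (0)
 41  10111110101001000010010→1 (0)
 42  01111101010010000100100→0 (0)
 43  11111010100100001001000→1 (1)
 44  11110101001000010010001→1 (0)
 45  11101010010000100100010→1 (1)
 46  11010100100001001000101→1 (1)
 47  10101001000010010001011→1 (1)
 48  01010010000100100010111→0 (1)
 49  10100100001001000101111→1 (1)
 50  01001000010010001011111→0 (1)
 51  10010000100100010111111→1 (0)
 52  00100001001000101111110→0 (1)
 53  01000010010001011111101→0 (1)
 54  10000100100010111111011→1 (0)
 55  00001001000101111110110→0 (1)
 56  00010010001011111101101→0 (0)
 57  00100100010111111011010→0 (1)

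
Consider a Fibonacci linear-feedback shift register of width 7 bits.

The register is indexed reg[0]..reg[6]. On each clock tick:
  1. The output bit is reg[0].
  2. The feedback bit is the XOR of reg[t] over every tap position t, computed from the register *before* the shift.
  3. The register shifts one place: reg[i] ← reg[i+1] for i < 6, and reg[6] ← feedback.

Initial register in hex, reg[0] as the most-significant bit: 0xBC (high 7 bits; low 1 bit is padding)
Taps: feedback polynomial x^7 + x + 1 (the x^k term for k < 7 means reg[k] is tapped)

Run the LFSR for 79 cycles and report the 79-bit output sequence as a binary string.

1011110110001101001011101110011001010101111111000000100000110000101000111100100

step | reg (before) | out | fb
   0 | 1011110 | 1 | 1
   1 | 0111101 | 0 | 1
   2 | 1111011 | 1 | 0
   3 | 1110110 | 1 | 0
   4 | 1101100 | 1 | 0
   5 | 1011000 | 1 | 1
   6 | 0110001 | 0 | 1
   7 | 1100011 | 1 | 0
   8 | 1000110 | 1 | 1
   9 | 0001101 | 0 | 0
  10 | 0011010 | 0 | 0
  11 | 0110100 | 0 | 1
  12 | 1101001 | 1 | 0
  13 | 1010010 | 1 | 1
  14 | 0100101 | 0 | 1
  15 | 1001011 | 1 | 1
  16 | 0010111 | 0 | 0
  17 | 0101110 | 0 | 1
  18 | 1011101 | 1 | 1
  19 | 0111011 | 0 | 1
  20 | 1110111 | 1 | 0
  21 | 1101110 | 1 | 0
  22 | 1011100 | 1 | 1
  23 | 0111001 | 0 | 1
  24 | 1110011 | 1 | 0
  25 | 1100110 | 1 | 0
  26 | 1001100 | 1 | 1
  27 | 0011001 | 0 | 0
  28 | 0110010 | 0 | 1
  29 | 1100101 | 1 | 0
  30 | 1001010 | 1 | 1
  31 | 0010101 | 0 | 0
  32 | 0101010 | 0 | 1
  33 | 1010101 | 1 | 1
  34 | 0101011 | 0 | 1
  35 | 1010111 | 1 | 1
  36 | 0101111 | 0 | 1
  37 | 1011111 | 1 | 1
  38 | 0111111 | 0 | 1
  39 | 1111111 | 1 | 0
  40 | 1111110 | 1 | 0
  41 | 1111100 | 1 | 0
  42 | 1111000 | 1 | 0
  43 | 1110000 | 1 | 0
  44 | 1100000 | 1 | 0
  45 | 1000000 | 1 | 1
  46 | 0000001 | 0 | 0
  47 | 0000010 | 0 | 0
  48 | 0000100 | 0 | 0
  49 | 0001000 | 0 | 0
  50 | 0010000 | 0 | 0
  51 | 0100000 | 0 | 1
  52 | 1000001 | 1 | 1
  53 | 0000011 | 0 | 0
  54 | 0000110 | 0 | 0
  55 | 0001100 | 0 | 0
  56 | 0011000 | 0 | 0
  57 | 0110000 | 0 | 1
  58 | 1100001 | 1 | 0
  59 | 1000010 | 1 | 1
  60 | 0000101 | 0 | 0
  61 | 0001010 | 0 | 0
  62 | 0010100 | 0 | 0
  63 | 0101000 | 0 | 1
  64 | 1010001 | 1 | 1
  65 | 0100011 | 0 | 1
  66 | 1000111 | 1 | 1
  67 | 0001111 | 0 | 0
  68 | 0011110 | 0 | 0
  69 | 0111100 | 0 | 1
  70 | 1111001 | 1 | 0
  71 | 1110010 | 1 | 0
  72 | 1100100 | 1 | 0
  73 | 1001000 | 1 | 1
  74 | 0010001 | 0 | 0
  75 | 0100010 | 0 | 1
  76 | 1000101 | 1 | 1
  77 | 0001011 | 0 | 0
  78 | 0010110 | 0 | 0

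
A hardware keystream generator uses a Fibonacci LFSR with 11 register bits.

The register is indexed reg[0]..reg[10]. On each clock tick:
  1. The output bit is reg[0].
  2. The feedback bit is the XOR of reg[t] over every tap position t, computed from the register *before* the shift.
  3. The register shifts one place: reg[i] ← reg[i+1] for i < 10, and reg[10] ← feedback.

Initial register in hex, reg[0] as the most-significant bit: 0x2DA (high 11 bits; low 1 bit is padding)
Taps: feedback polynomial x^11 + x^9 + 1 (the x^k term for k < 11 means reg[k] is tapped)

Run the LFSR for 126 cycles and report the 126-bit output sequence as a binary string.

tick  register→output (feedback)
  0  00101101101→0 (0)
  1  01011011010→0 (1)
  2  10110110101→1 (1)
  3  01101101011→0 (1)
  4  11011010111→1 (0)
  5  10110101110→1 (0)
  6  01101011100→0 (0)
  7  11010111000→1 (1)
  8  10101110001→1 (1)
  9  01011100011→0 (1)
 10  10111000111→1 (0)
 11  01110001110→0 (1)
 12  11100011101→1 (1)
 13  11000111011→1 (0)
 14  10001110110→1 (0)
 15  00011101100→0 (0)
 16  00111011000→0 (0)
 17  01110110000→0 (0)
 18  11101100000→1 (1)
 19  11011000001→1 (1)
 20  10110000011→1 (0)
 21  01100000110→0 (1)
 22  11000001101→1 (1)
 23  10000011011→1 (0)
 24  00000110110→0 (1)
 25  00001101101→0 (0)
 26  00011011010→0 (1)
 27  00110110101→0 (0)
 28  01101101010→0 (1)
 29  11011010101→1 (1)
 30  10110101011→1 (0)
 31  01101010110→0 (1)
 32  11010101101→1 (1)
 33  10101011011→1 (0)
 34  01010110110→0 (1)
 35  10101101101→1 (1)
 36  01011011011→0 (1)
 37  10110110111→1 (0)
 38  01101101110→0 (1)
 39  11011011101→1 (1)
 40  10110111011→1 (0)
 41  01101110110→0 (1)
 42  11011101101→1 (1)
 43  10111011011→1 (0)
 44  01110110110→0 (1)
 45  11101101101→1 (1)
 46  11011011011→1 (0)
 47  10110110110→1 (0)
 48  01101101100→0 (0)
 49  11011011000→1 (1)
 50  10110110001→1 (1)
 51  01101100011→0 (1)
 52  11011000111→1 (0)
 53  10110001110→1 (0)
 54  01100011100→0 (0)
 55  11000111000→1 (1)
 56  10001110001→1 (1)
 57  00011100011→0 (1)
 58  00111000111→0 (1)
 59  01110001111→0 (1)
 60  11100011111→1 (0)
 61  11000111110→1 (0)
 62  10001111100→1 (1)
 63  00011111001→0 (0)
 64  00111110010→0 (1)
 65  01111100101→0 (0)
 66  11111001010→1 (0)
 67  11110010100→1 (1)
 68  11100101001→1 (1)
 69  11001010011→1 (0)
 70  10010100110→1 (0)
 71  00101001100→0 (0)
 72  01010011000→0 (0)
 73  10100110000→1 (1)
 74  01001100001→0 (0)
 75  10011000010→1 (0)
 76  00110000100→0 (0)
 77  01100001000→0 (0)
 78  11000010000→1 (1)
 79  10000100001→1 (1)
 80  00001000011→0 (1)
 81  00010000111→0 (1)
 82  00100001111→0 (1)
 83  01000011111→0 (1)
 84  10000111111→1 (0)
 85  00001111110→0 (1)
 86  00011111101→0 (0)
 87  00111111010→0 (1)
 88  01111110101→0 (0)
 89  11111101010→1 (0)
 90  11111010100→1 (1)
 91  11110101001→1 (1)
 92  11101010011→1 (0)
 93  11010100110→1 (0)
 94  10101001100→1 (1)
 95  01010011001→0 (0)
 96  10100110010→1 (0)
 97  01001100100→0 (0)
 98  10011001000→1 (1)
 99  00110010001→0 (0)
100  01100100010→0 (1)
101  11001000101→1 (1)
102  10010001011→1 (0)
103  00100010110→0 (1)
104  01000101101→0 (0)
105  10001011010→1 (0)
106  00010110100→0 (0)
107  00101101000→0 (0)
108  01011010000→0 (0)
109  10110100000→1 (1)
110  01101000001→0 (0)
111  11010000010→1 (0)
112  10100000100→1 (1)
113  01000001001→0 (0)
114  10000010010→1 (0)
115  00000100100→0 (0)
116  00001001000→0 (0)
117  00010010000→0 (0)
118  00100100000→0 (0)
119  01001000000→0 (0)
120  10010000000→1 (1)
121  00100000001→0 (0)
122  01000000010→0 (1)
123  10000000101→1 (1)
124  00000001011→0 (1)
125  00000010111→0 (1)

001011011010111000111011000001101101010110110111011011011000111000111110010100110000100001111110101001100100010110100000100100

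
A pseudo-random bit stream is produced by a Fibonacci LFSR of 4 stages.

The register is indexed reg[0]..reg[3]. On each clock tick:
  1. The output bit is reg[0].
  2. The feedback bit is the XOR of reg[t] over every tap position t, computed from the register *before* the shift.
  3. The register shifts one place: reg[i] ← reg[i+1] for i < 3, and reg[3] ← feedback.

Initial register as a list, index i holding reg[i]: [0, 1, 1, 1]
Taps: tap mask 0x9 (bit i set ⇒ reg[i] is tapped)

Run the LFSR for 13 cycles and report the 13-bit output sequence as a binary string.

step | reg (before) | out | fb
   0 | 0111 | 0 | 1
   1 | 1111 | 1 | 0
   2 | 1110 | 1 | 1
   3 | 1101 | 1 | 0
   4 | 1010 | 1 | 1
   5 | 0101 | 0 | 1
   6 | 1011 | 1 | 0
   7 | 0110 | 0 | 0
   8 | 1100 | 1 | 1
   9 | 1001 | 1 | 0
  10 | 0010 | 0 | 0
  11 | 0100 | 0 | 0
  12 | 1000 | 1 | 1

0111101011001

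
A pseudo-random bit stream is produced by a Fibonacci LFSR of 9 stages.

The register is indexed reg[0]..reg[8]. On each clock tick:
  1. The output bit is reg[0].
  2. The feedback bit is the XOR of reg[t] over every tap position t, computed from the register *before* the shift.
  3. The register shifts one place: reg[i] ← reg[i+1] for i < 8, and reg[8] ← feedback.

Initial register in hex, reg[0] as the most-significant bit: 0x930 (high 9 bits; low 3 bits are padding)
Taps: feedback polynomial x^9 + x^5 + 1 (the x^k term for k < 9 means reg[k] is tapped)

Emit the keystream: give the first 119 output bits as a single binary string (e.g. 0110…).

10010011011111100101101010000101000100111011001011110110000110101010011100100001100010000100000000100010001100100011101

tick  register→output (feedback)
  0  100100110→1 (1)
  1  001001101→0 (1)
  2  010011011→0 (1)
  3  100110111→1 (1)
  4  001101111→0 (1)
  5  011011111→0 (1)
  6  110111111→1 (0)
  7  101111110→1 (0)
  8  011111100→0 (1)
  9  111111001→1 (0)
 10  111110010→1 (1)
 11  111100101→1 (1)
 12  111001011→1 (0)
 13  110010110→1 (1)
 14  100101101→1 (0)
 15  001011010→0 (1)
 16  010110101→0 (0)
 17  101101010→1 (0)
 18  011010100→0 (0)
 19  110101000→1 (0)
 20  101010000→1 (1)
 21  010100001→0 (0)
 22  101000010→1 (1)
 23  010000101→0 (0)
 24  100001010→1 (0)
 25  000010100→0 (0)
 26  000101000→0 (1)
 27  001010001→0 (0)
 28  010100010→0 (0)
 29  101000100→1 (1)
 30  010001001→0 (1)
 31  100010011→1 (1)
 32  000100111→0 (0)
 33  001001110→0 (1)
 34  010011101→0 (1)
 35  100111011→1 (0)
 36  001110110→0 (0)
 37  011101100→0 (1)
 38  111011001→1 (0)
 39  110110010→1 (1)
 40  101100101→1 (1)
 41  011001011→0 (1)
 42  110010111→1 (1)
 43  100101111→1 (0)
 44  001011110→0 (1)
 45  010111101→0 (1)
 46  101111011→1 (0)
 47  011110110→0 (0)
 48  111101100→1 (0)
 49  111011000→1 (0)
 50  110110000→1 (1)
 51  101100001→1 (1)
 52  011000011→0 (0)
 53  110000110→1 (1)
 54  100001101→1 (0)
 55  000011010→0 (1)
 56  000110101→0 (0)
 57  001101010→0 (1)
 58  011010101→0 (0)
 59  110101010→1 (0)
 60  101010100→1 (1)
 61  010101001→0 (1)
 62  101010011→1 (1)
 63  010100111→0 (0)
 64  101001110→1 (0)
 65  010011100→0 (1)
 66  100111001→1 (0)
 67  001110010→0 (0)
 68  011100100→0 (0)
 69  111001000→1 (0)
 70  110010000→1 (1)
 71  100100001→1 (1)
 72  001000011→0 (0)
 73  010000110→0 (0)
 74  100001100→1 (0)
 75  000011000→0 (1)
 76  000110001→0 (0)
 77  001100010→0 (0)
 78  011000100→0 (0)
 79  110001000→1 (0)
 80  100010000→1 (1)
 81  000100001→0 (0)
 82  001000010→0 (0)
 83  010000100→0 (0)
 84  100001000→1 (0)
 85  000010000→0 (0)
 86  000100000→0 (0)
 87  001000000→0 (0)
 88  010000000→0 (0)
 89  100000000→1 (1)
 90  000000001→0 (0)
 91  000000010→0 (0)
 92  000000100→0 (0)
 93  000001000→0 (1)
 94  000010001→0 (0)
 95  000100010→0 (0)
 96  001000100→0 (0)
 97  010001000→0 (1)
 98  100010001→1 (1)
 99  000100011→0 (0)
100  001000110→0 (0)
101  010001100→0 (1)
102  100011001→1 (0)
103  000110010→0 (0)
104  001100100→0 (0)
105  011001000→0 (1)
106  110010001→1 (1)
107  100100011→1 (1)
108  001000111→0 (0)
109  010001110→0 (1)
110  100011101→1 (0)
111  000111010→0 (1)
112  001110101→0 (0)
113  011101010→0 (1)
114  111010101→1 (1)
115  110101011→1 (0)
116  101010110→1 (1)
117  010101101→0 (1)
118  101011011→1 (0)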